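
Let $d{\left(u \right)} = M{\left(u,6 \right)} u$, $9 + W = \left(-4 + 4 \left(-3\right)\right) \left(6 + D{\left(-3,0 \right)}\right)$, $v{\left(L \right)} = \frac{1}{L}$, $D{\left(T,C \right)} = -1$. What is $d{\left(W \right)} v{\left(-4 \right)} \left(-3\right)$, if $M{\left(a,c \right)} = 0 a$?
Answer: $0$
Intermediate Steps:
$M{\left(a,c \right)} = 0$
$W = -89$ ($W = -9 + \left(-4 + 4 \left(-3\right)\right) \left(6 - 1\right) = -9 + \left(-4 - 12\right) 5 = -9 - 80 = -89$)
$d{\left(u \right)} = 0$ ($d{\left(u \right)} = 0 u = 0$)
$d{\left(W \right)} v{\left(-4 \right)} \left(-3\right) = \frac{0}{-4} \left(-3\right) = 0 \left(- \frac{1}{4}\right) \left(-3\right) = 0 \left(-3\right) = 0$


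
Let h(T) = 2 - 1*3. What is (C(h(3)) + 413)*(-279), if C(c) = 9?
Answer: -117738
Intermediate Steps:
h(T) = -1 (h(T) = 2 - 3 = -1)
(C(h(3)) + 413)*(-279) = (9 + 413)*(-279) = 422*(-279) = -117738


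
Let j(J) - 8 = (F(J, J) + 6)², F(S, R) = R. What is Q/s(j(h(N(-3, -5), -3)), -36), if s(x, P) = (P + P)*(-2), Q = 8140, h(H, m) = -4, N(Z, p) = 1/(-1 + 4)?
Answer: 2035/36 ≈ 56.528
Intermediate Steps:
N(Z, p) = ⅓ (N(Z, p) = 1/3 = ⅓)
j(J) = 8 + (6 + J)² (j(J) = 8 + (J + 6)² = 8 + (6 + J)²)
s(x, P) = -4*P (s(x, P) = (2*P)*(-2) = -4*P)
Q/s(j(h(N(-3, -5), -3)), -36) = 8140/((-4*(-36))) = 8140/144 = 8140*(1/144) = 2035/36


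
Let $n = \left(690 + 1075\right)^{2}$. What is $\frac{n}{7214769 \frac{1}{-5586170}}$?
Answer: $- \frac{17402176438250}{7214769} \approx -2.412 \cdot 10^{6}$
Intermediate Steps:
$n = 3115225$ ($n = 1765^{2} = 3115225$)
$\frac{n}{7214769 \frac{1}{-5586170}} = \frac{3115225}{7214769 \frac{1}{-5586170}} = \frac{3115225}{7214769 \left(- \frac{1}{5586170}\right)} = \frac{3115225}{- \frac{7214769}{5586170}} = 3115225 \left(- \frac{5586170}{7214769}\right) = - \frac{17402176438250}{7214769}$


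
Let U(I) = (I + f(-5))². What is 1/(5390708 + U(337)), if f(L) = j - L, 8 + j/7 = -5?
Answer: 1/5453709 ≈ 1.8336e-7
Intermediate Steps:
j = -91 (j = -56 + 7*(-5) = -56 - 35 = -91)
f(L) = -91 - L
U(I) = (-86 + I)² (U(I) = (I + (-91 - 1*(-5)))² = (I + (-91 + 5))² = (I - 86)² = (-86 + I)²)
1/(5390708 + U(337)) = 1/(5390708 + (-86 + 337)²) = 1/(5390708 + 251²) = 1/(5390708 + 63001) = 1/5453709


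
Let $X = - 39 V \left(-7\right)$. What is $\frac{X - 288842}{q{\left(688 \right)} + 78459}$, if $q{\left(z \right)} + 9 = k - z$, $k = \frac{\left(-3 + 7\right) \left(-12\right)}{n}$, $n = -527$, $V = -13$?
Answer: $- \frac{154090057}{40980622} \approx -3.7601$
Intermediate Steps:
$X = -3549$ ($X = \left(-39\right) \left(-13\right) \left(-7\right) = 507 \left(-7\right) = -3549$)
$k = \frac{48}{527}$ ($k = \frac{\left(-3 + 7\right) \left(-12\right)}{-527} = 4 \left(-12\right) \left(- \frac{1}{527}\right) = \left(-48\right) \left(- \frac{1}{527}\right) = \frac{48}{527} \approx 0.091082$)
$q{\left(z \right)} = - \frac{4695}{527} - z$ ($q{\left(z \right)} = -9 - \left(- \frac{48}{527} + z\right) = - \frac{4695}{527} - z$)
$\frac{X - 288842}{q{\left(688 \right)} + 78459} = \frac{-3549 - 288842}{\left(- \frac{4695}{527} - 688\right) + 78459} = - \frac{292391}{\left(- \frac{4695}{527} - 688\right) + 78459} = - \frac{292391}{- \frac{367271}{527} + 78459} = - \frac{292391}{\frac{40980622}{527}} = \left(-292391\right) \frac{527}{40980622} = - \frac{154090057}{40980622}$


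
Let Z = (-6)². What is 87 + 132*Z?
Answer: 4839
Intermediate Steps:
Z = 36
87 + 132*Z = 87 + 132*36 = 87 + 4752 = 4839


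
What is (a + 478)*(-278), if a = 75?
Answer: -153734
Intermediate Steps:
(a + 478)*(-278) = (75 + 478)*(-278) = 553*(-278) = -153734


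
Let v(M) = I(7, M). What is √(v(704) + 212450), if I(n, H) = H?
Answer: √213154 ≈ 461.69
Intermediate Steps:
v(M) = M
√(v(704) + 212450) = √(704 + 212450) = √213154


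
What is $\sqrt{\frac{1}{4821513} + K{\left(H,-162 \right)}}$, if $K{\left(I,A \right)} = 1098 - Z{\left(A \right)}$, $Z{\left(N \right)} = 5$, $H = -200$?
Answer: $\frac{\sqrt{25408957461643230}}{4821513} \approx 33.061$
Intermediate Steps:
$K{\left(I,A \right)} = 1093$ ($K{\left(I,A \right)} = 1098 - 5 = 1093$)
$\sqrt{\frac{1}{4821513} + K{\left(H,-162 \right)}} = \sqrt{\frac{1}{4821513} + 1093} = \sqrt{\frac{5269913710}{4821513}} = \frac{\sqrt{25408957461643230}}{4821513}$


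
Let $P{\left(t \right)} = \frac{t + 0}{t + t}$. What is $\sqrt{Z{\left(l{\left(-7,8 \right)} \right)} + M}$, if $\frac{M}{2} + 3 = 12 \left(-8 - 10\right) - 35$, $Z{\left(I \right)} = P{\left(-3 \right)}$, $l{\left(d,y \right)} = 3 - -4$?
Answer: $\frac{i \sqrt{2030}}{2} \approx 22.528 i$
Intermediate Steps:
$P{\left(t \right)} = \frac{1}{2}$ ($P{\left(t \right)} = \frac{t}{2 t} = t \frac{1}{2 t} = \frac{1}{2}$)
$l{\left(d,y \right)} = 7$ ($l{\left(d,y \right)} = 3 + 4 = 7$)
$Z{\left(I \right)} = \frac{1}{2}$
$M = -508$ ($M = -6 + 2 \left(12 \left(-8 - 10\right) - 35\right) = -6 + 2 \left(12 \left(-18\right) - 35\right) = -6 + 2 \left(-216 - 35\right) = -6 + 2 \left(-251\right) = -6 - 502 = -508$)
$\sqrt{Z{\left(l{\left(-7,8 \right)} \right)} + M} = \sqrt{\frac{1}{2} - 508} = \sqrt{- \frac{1015}{2}} = \frac{i \sqrt{2030}}{2}$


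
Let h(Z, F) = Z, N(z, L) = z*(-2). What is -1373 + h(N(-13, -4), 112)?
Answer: -1347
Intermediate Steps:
N(z, L) = -2*z
-1373 + h(N(-13, -4), 112) = -1373 - 2*(-13) = -1373 + 26 = -1347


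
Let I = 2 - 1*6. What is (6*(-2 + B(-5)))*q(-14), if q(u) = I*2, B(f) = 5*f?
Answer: 1296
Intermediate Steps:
I = -4 (I = 2 - 6 = -4)
q(u) = -8 (q(u) = -4*2 = -8)
(6*(-2 + B(-5)))*q(-14) = (6*(-2 + 5*(-5)))*(-8) = (6*(-2 - 25))*(-8) = (6*(-27))*(-8) = -162*(-8) = 1296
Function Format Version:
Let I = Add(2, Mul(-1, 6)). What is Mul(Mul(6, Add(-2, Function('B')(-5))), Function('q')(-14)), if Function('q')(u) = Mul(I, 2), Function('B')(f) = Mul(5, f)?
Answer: 1296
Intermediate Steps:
I = -4 (I = Add(2, -6) = -4)
Function('q')(u) = -8 (Function('q')(u) = Mul(-4, 2) = -8)
Mul(Mul(6, Add(-2, Function('B')(-5))), Function('q')(-14)) = Mul(Mul(6, Add(-2, Mul(5, -5))), -8) = Mul(Mul(6, Add(-2, -25)), -8) = Mul(Mul(6, -27), -8) = Mul(-162, -8) = 1296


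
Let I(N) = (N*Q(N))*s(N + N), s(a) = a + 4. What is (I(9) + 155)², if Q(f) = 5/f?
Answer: 70225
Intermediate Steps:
s(a) = 4 + a
I(N) = 20 + 10*N (I(N) = (N*(5/N))*(4 + (N + N)) = 5*(4 + 2*N) = 20 + 10*N)
(I(9) + 155)² = ((20 + 10*9) + 155)² = ((20 + 90) + 155)² = (110 + 155)² = 265² = 70225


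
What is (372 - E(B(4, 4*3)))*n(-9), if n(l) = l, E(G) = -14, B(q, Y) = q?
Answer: -3474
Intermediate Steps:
(372 - E(B(4, 4*3)))*n(-9) = (372 - 1*(-14))*(-9) = (372 + 14)*(-9) = 386*(-9) = -3474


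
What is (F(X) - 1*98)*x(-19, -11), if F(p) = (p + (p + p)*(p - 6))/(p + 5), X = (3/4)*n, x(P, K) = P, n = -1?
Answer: 61883/34 ≈ 1820.1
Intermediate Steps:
X = -3/4 (X = (3/4)*(-1) = -3/4 ≈ -0.75000)
F(p) = (p + 2*p*(-6 + p))/(5 + p) (F(p) = (p + (2*p)*(-6 + p))/(5 + p) = (p + 2*p*(-6 + p))/(5 + p))
(F(X) - 1*98)*x(-19, -11) = (-3*(-11 + 2*(-3/4))/(4*(5 - 3/4)) - 1*98)*(-19) = (-3*(-11 - 3/2)/(4*17/4) - 98)*(-19) = (-3/4*4/17*(-25/2) - 98)*(-19) = (75/34 - 98)*(-19) = -3257/34*(-19) = 61883/34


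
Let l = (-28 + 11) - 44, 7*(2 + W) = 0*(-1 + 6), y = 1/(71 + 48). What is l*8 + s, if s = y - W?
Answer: -57833/119 ≈ -485.99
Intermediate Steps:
y = 1/119 ≈ 0.0084034
W = -2 (W = -2 + (0*(-1 + 6))/7 = -2 + (0*5)/7 = -2 + (⅐)*0 = -2 + 0 = -2)
l = -61 (l = -17 - 44 = -61)
s = 239/119 (s = 1/119 - 1*(-2) = 1/119 + 2 = 239/119 ≈ 2.0084)
l*8 + s = -61*8 + 239/119 = -488 + 239/119 = -57833/119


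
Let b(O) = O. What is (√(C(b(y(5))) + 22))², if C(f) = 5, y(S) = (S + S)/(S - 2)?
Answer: 27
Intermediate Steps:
y(S) = 2*S/(-2 + S) (y(S) = (2*S)/(-2 + S) = 2*S/(-2 + S))
(√(C(b(y(5))) + 22))² = (√(5 + 22))² = (√27)² = (3*√3)² = 27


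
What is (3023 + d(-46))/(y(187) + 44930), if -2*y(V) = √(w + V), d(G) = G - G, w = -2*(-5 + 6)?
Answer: 108658712/1614963883 + 6046*√185/8074819415 ≈ 0.067293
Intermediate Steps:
w = -2 (w = -2*1 = -2)
d(G) = 0
y(V) = -√(-2 + V)/2
(3023 + d(-46))/(y(187) + 44930) = (3023 + 0)/(-√(-2 + 187)/2 + 44930) = 3023/(-√185/2 + 44930) = 3023/(44930 - √185/2)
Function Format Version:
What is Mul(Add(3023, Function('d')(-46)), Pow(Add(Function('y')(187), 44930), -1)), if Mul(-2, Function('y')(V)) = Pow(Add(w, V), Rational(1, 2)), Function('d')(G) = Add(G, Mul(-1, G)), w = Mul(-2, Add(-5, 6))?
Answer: Add(Rational(108658712, 1614963883), Mul(Rational(6046, 8074819415), Pow(185, Rational(1, 2)))) ≈ 0.067293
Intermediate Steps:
w = -2 (w = Mul(-2, 1) = -2)
Function('d')(G) = 0
Function('y')(V) = Mul(Rational(-1, 2), Pow(Add(-2, V), Rational(1, 2)))
Mul(Add(3023, Function('d')(-46)), Pow(Add(Function('y')(187), 44930), -1)) = Mul(Add(3023, 0), Pow(Add(Mul(Rational(-1, 2), Pow(Add(-2, 187), Rational(1, 2))), 44930), -1)) = Mul(3023, Pow(Add(Mul(Rational(-1, 2), Pow(185, Rational(1, 2))), 44930), -1)) = Mul(3023, Pow(Add(44930, Mul(Rational(-1, 2), Pow(185, Rational(1, 2)))), -1))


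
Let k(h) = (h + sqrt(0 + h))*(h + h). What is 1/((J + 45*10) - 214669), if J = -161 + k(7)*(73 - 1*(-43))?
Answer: -50753/10298852628 - 203*sqrt(7)/5149426314 ≈ -5.0323e-6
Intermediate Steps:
k(h) = 2*h*(h + sqrt(h)) (k(h) = (h + sqrt(h))*(2*h) = 2*h*(h + sqrt(h)))
J = 11207 + 1624*sqrt(7) (J = -161 + (2*7**2 + 2*7**(3/2))*(73 - 1*(-43)) = -161 + (2*49 + 2*(7*sqrt(7)))*(73 + 43) = -161 + (98 + 14*sqrt(7))*116 = -161 + (11368 + 1624*sqrt(7)) = 11207 + 1624*sqrt(7) ≈ 15504.)
1/((J + 45*10) - 214669) = 1/(((11207 + 1624*sqrt(7)) + 45*10) - 214669) = 1/(((11207 + 1624*sqrt(7)) + 450) - 214669) = 1/((11657 + 1624*sqrt(7)) - 214669) = 1/(-203012 + 1624*sqrt(7))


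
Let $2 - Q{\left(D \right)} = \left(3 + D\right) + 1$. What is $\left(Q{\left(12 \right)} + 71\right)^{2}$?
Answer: $3249$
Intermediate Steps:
$Q{\left(D \right)} = -2 - D$ ($Q{\left(D \right)} = 2 - \left(\left(3 + D\right) + 1\right) = 2 - \left(4 + D\right) = -2 - D$)
$\left(Q{\left(12 \right)} + 71\right)^{2} = \left(\left(-2 - 12\right) + 71\right)^{2} = \left(-14 + 71\right)^{2} = 57^{2} = 3249$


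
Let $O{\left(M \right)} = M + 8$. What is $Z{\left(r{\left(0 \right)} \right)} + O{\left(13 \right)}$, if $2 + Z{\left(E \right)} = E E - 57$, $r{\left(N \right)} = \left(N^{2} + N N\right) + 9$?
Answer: $43$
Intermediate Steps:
$r{\left(N \right)} = 9 + 2 N^{2}$ ($r{\left(N \right)} = \left(N^{2} + N^{2}\right) + 9 = 2 N^{2} + 9 = 9 + 2 N^{2}$)
$Z{\left(E \right)} = -59 + E^{2}$ ($Z{\left(E \right)} = -2 + \left(E E - 57\right) = -2 + \left(E^{2} - 57\right) = -2 + \left(-57 + E^{2}\right) = -59 + E^{2}$)
$O{\left(M \right)} = 8 + M$
$Z{\left(r{\left(0 \right)} \right)} + O{\left(13 \right)} = \left(-59 + \left(9 + 2 \cdot 0^{2}\right)^{2}\right) + \left(8 + 13\right) = \left(-59 + \left(9 + 2 \cdot 0\right)^{2}\right) + 21 = \left(-59 + \left(9 + 0\right)^{2}\right) + 21 = \left(-59 + 9^{2}\right) + 21 = \left(-59 + 81\right) + 21 = 22 + 21 = 43$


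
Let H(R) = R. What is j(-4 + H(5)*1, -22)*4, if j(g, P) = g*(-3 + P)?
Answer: -100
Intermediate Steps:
j(-4 + H(5)*1, -22)*4 = ((-4 + 5*1)*(-3 - 22))*4 = ((-4 + 5)*(-25))*4 = (1*(-25))*4 = -25*4 = -100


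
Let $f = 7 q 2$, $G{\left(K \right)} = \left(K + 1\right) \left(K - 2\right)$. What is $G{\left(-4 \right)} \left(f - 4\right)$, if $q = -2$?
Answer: $-576$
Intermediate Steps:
$G{\left(K \right)} = \left(1 + K\right) \left(-2 + K\right)$
$f = -28$ ($f = 7 \left(\left(-2\right) 2\right) = 7 \left(-4\right) = -28$)
$G{\left(-4 \right)} \left(f - 4\right) = \left(-2 + \left(-4\right)^{2} - -4\right) \left(-28 - 4\right) = \left(-2 + 16 + 4\right) \left(-32\right) = 18 \left(-32\right) = -576$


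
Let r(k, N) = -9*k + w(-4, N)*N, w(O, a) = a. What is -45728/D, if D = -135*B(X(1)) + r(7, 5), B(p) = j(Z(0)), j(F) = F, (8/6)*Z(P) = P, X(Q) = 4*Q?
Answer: 22864/19 ≈ 1203.4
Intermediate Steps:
Z(P) = 3*P/4
B(p) = 0 (B(p) = (3/4)*0 = 0)
r(k, N) = N**2 - 9*k (r(k, N) = -9*k + N*N = -9*k + N**2 = N**2 - 9*k)
D = -38 (D = -135*0 + (5**2 - 9*7) = 0 + (25 - 63) = 0 - 38 = -38)
-45728/D = -45728/(-38) = -45728*(-1/38) = 22864/19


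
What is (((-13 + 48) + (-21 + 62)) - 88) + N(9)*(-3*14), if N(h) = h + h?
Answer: -768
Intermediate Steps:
N(h) = 2*h
(((-13 + 48) + (-21 + 62)) - 88) + N(9)*(-3*14) = (((-13 + 48) + (-21 + 62)) - 88) + (2*9)*(-3*14) = ((35 + 41) - 88) + 18*(-42) = (76 - 88) - 756 = -12 - 756 = -768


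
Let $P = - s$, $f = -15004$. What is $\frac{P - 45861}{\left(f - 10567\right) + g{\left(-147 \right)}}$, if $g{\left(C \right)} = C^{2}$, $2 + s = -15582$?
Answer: $\frac{30277}{3962} \approx 7.6418$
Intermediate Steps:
$s = -15584$ ($s = -2 - 15582 = -15584$)
$P = 15584$ ($P = \left(-1\right) \left(-15584\right) = 15584$)
$\frac{P - 45861}{\left(f - 10567\right) + g{\left(-147 \right)}} = \frac{15584 - 45861}{\left(-15004 - 10567\right) + \left(-147\right)^{2}} = - \frac{30277}{-25571 + 21609} = - \frac{30277}{-3962} = \left(-30277\right) \left(- \frac{1}{3962}\right) = \frac{30277}{3962}$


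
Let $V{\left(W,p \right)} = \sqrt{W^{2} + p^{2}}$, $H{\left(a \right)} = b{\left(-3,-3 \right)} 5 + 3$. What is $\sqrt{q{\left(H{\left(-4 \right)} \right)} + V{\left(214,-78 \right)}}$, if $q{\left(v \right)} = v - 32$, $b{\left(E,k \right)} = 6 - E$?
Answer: $\sqrt{16 + 2 \sqrt{12970}} \approx 15.613$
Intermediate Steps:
$H{\left(a \right)} = 48$ ($H{\left(a \right)} = \left(6 - -3\right) 5 + 3 = \left(6 + 3\right) 5 + 3 = 9 \cdot 5 + 3 = 45 + 3 = 48$)
$q{\left(v \right)} = -32 + v$
$\sqrt{q{\left(H{\left(-4 \right)} \right)} + V{\left(214,-78 \right)}} = \sqrt{\left(-32 + 48\right) + \sqrt{214^{2} + \left(-78\right)^{2}}} = \sqrt{16 + \sqrt{45796 + 6084}} = \sqrt{16 + \sqrt{51880}} = \sqrt{16 + 2 \sqrt{12970}}$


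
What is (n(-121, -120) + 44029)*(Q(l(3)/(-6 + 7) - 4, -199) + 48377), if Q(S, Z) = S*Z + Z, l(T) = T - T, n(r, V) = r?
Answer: 2150350392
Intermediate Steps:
l(T) = 0
Q(S, Z) = Z + S*Z
(n(-121, -120) + 44029)*(Q(l(3)/(-6 + 7) - 4, -199) + 48377) = (-121 + 44029)*(-199*(1 + (0/(-6 + 7) - 4)) + 48377) = 43908*(-199*(1 + (0/1 - 4)) + 48377) = 43908*(-199*(1 + (0*1 - 4)) + 48377) = 43908*(-199*(1 + (0 - 4)) + 48377) = 43908*(-199*(1 - 4) + 48377) = 43908*(-199*(-3) + 48377) = 43908*(597 + 48377) = 43908*48974 = 2150350392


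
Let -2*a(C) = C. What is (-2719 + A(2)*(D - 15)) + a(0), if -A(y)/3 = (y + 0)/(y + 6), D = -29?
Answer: -2686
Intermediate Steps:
A(y) = -3*y/(6 + y) (A(y) = -3*(y + 0)/(y + 6) = -3*y/(6 + y))
a(C) = -C/2
(-2719 + A(2)*(D - 15)) + a(0) = (-2719 + (-3*2/(6 + 2))*(-29 - 15)) - 1/2*0 = (-2719 - 3*2/8*(-44)) + 0 = (-2719 - 3*2*1/8*(-44)) + 0 = (-2719 - 3/4*(-44)) + 0 = (-2719 + 33) + 0 = -2686 + 0 = -2686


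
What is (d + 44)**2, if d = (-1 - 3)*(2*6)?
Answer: 16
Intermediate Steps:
d = -48 (d = -4*12 = -48)
(d + 44)**2 = (-48 + 44)**2 = (-4)**2 = 16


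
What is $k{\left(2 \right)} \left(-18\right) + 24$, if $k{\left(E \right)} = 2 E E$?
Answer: $-120$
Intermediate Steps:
$k{\left(E \right)} = 2 E^{2}$
$k{\left(2 \right)} \left(-18\right) + 24 = 2 \cdot 2^{2} \left(-18\right) + 24 = 2 \cdot 4 \left(-18\right) + 24 = 8 \left(-18\right) + 24 = -144 + 24 = -120$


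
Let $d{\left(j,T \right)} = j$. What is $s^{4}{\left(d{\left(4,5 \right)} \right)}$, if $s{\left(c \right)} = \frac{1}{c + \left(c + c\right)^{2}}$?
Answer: $\frac{1}{21381376} \approx 4.677 \cdot 10^{-8}$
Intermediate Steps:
$s{\left(c \right)} = \frac{1}{c + 4 c^{2}}$ ($s{\left(c \right)} = \frac{1}{c + \left(2 c\right)^{2}} = \frac{1}{c + 4 c^{2}}$)
$s^{4}{\left(d{\left(4,5 \right)} \right)} = \left(\frac{1}{4 \left(1 + 4 \cdot 4\right)}\right)^{4} = \left(\frac{1}{4 \left(1 + 16\right)}\right)^{4} = \left(\frac{1}{4 \cdot 17}\right)^{4} = \left(\frac{1}{4} \cdot \frac{1}{17}\right)^{4} = \left(\frac{1}{68}\right)^{4} = \frac{1}{21381376}$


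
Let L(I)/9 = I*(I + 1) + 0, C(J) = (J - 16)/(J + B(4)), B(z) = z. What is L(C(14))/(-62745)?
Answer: 8/564705 ≈ 1.4167e-5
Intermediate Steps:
C(J) = (-16 + J)/(4 + J) (C(J) = (J - 16)/(J + 4) = (-16 + J)/(4 + J))
L(I) = 9*I*(1 + I) (L(I) = 9*(I*(I + 1) + 0) = 9*(I*(1 + I) + 0) = 9*(I*(1 + I)) = 9*I*(1 + I))
L(C(14))/(-62745) = (9*((-16 + 14)/(4 + 14))*(1 + (-16 + 14)/(4 + 14)))/(-62745) = (9*(-2/18)*(1 - 2/18))*(-1/62745) = (9*((1/18)*(-2))*(1 + (1/18)*(-2)))*(-1/62745) = (9*(-1/9)*(1 - 1/9))*(-1/62745) = (9*(-1/9)*(8/9))*(-1/62745) = -8/9*(-1/62745) = 8/564705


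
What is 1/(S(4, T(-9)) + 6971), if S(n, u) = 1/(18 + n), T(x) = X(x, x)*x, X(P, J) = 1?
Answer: 22/153363 ≈ 0.00014345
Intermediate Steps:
T(x) = x (T(x) = 1*x = x)
1/(S(4, T(-9)) + 6971) = 1/(1/(18 + 4) + 6971) = 1/(1/22 + 6971) = 1/(153363/22) = 22/153363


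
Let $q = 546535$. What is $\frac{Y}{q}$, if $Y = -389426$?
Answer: $- \frac{389426}{546535} \approx -0.71254$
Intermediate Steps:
$\frac{Y}{q} = - \frac{389426}{546535}$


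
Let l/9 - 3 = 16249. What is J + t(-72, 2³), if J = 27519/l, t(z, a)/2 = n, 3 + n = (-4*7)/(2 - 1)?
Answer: -3013699/48756 ≈ -61.812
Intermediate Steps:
n = -31 (n = -3 + (-4*7)/(2 - 1) = -3 - 28/1 = -3 - 28*1 = -3 - 28 = -31)
l = 146268 (l = 27 + 9*16249 = 27 + 146241 = 146268)
t(z, a) = -62 (t(z, a) = 2*(-31) = -62)
J = 9173/48756 (J = 27519/146268 = 27519*(1/146268) = 9173/48756 ≈ 0.18814)
J + t(-72, 2³) = 9173/48756 - 62 = -3013699/48756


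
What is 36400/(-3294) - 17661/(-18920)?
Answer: -315256333/31161240 ≈ -10.117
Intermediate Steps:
36400/(-3294) - 17661/(-18920) = 36400*(-1/3294) - 17661*(-1/18920) = -18200/1647 + 17661/18920 = -315256333/31161240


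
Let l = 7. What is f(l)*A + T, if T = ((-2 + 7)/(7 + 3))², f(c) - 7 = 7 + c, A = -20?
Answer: -1679/4 ≈ -419.75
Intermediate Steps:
f(c) = 14 + c (f(c) = 7 + (7 + c) = 14 + c)
T = ¼ (T = (5/10)² = (5*(⅒))² = (½)² = ¼ ≈ 0.25000)
f(l)*A + T = (14 + 7)*(-20) + ¼ = 21*(-20) + ¼ = -420 + ¼ = -1679/4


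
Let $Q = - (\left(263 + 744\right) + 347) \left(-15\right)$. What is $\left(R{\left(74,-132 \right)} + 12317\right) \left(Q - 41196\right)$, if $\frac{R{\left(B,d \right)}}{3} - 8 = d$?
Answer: $-249483270$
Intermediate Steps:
$R{\left(B,d \right)} = 24 + 3 d$
$Q = 20310$ ($Q = - (1007 + 347) \left(-15\right) = \left(-1\right) 1354 \left(-15\right) = \left(-1354\right) \left(-15\right) = 20310$)
$\left(R{\left(74,-132 \right)} + 12317\right) \left(Q - 41196\right) = \left(\left(24 + 3 \left(-132\right)\right) + 12317\right) \left(20310 - 41196\right) = \left(\left(24 - 396\right) + 12317\right) \left(-20886\right) = \left(-372 + 12317\right) \left(-20886\right) = 11945 \left(-20886\right) = -249483270$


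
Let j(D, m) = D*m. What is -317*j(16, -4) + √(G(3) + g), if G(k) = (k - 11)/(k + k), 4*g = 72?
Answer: 20288 + 5*√6/3 ≈ 20292.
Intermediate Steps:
g = 18 (g = (¼)*72 = 18)
G(k) = (-11 + k)/(2*k) (G(k) = (-11 + k)/((2*k)) = (-11 + k)*(1/(2*k)) = (-11 + k)/(2*k))
-317*j(16, -4) + √(G(3) + g) = -5072*(-4) + √((½)*(-11 + 3)/3 + 18) = -317*(-64) + √((½)*(⅓)*(-8) + 18) = 20288 + √(-4/3 + 18) = 20288 + √(50/3) = 20288 + 5*√6/3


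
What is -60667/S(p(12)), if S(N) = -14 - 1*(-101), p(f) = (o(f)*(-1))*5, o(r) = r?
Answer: -60667/87 ≈ -697.32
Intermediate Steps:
p(f) = -5*f (p(f) = (f*(-1))*5 = -f*5 = -5*f)
S(N) = 87 (S(N) = -14 + 101 = 87)
-60667/S(p(12)) = -60667/87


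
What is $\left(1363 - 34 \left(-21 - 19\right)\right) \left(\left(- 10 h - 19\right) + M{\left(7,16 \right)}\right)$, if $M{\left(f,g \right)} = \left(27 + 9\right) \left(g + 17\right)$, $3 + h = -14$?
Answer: $3646097$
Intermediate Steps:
$h = -17$ ($h = -3 - 14 = -17$)
$M{\left(f,g \right)} = 612 + 36 g$ ($M{\left(f,g \right)} = 36 \left(17 + g\right) = 612 + 36 g$)
$\left(1363 - 34 \left(-21 - 19\right)\right) \left(\left(- 10 h - 19\right) + M{\left(7,16 \right)}\right) = \left(1363 - 34 \left(-21 - 19\right)\right) \left(\left(\left(-10\right) \left(-17\right) - 19\right) + \left(612 + 36 \cdot 16\right)\right) = \left(1363 - -1360\right) \left(\left(170 - 19\right) + \left(612 + 576\right)\right) = \left(1363 + 1360\right) \left(151 + 1188\right) = 2723 \cdot 1339 = 3646097$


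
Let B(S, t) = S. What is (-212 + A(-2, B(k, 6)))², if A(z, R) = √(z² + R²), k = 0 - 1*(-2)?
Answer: 44952 - 848*√2 ≈ 43753.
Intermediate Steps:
k = 2 (k = 0 + 2 = 2)
A(z, R) = √(R² + z²)
(-212 + A(-2, B(k, 6)))² = (-212 + √(2² + (-2)²))² = (-212 + √(4 + 4))² = (-212 + √8)² = (-212 + 2*√2)²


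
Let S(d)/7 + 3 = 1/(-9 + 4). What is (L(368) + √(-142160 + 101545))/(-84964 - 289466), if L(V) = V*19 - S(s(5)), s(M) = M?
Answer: -17536/936075 - I*√40615/374430 ≈ -0.018734 - 0.00053824*I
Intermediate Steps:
S(d) = -112/5 (S(d) = -21 + 7/(-9 + 4) = -21 + 7/(-5) = -21 + 7*(-⅕) = -21 - 7/5 = -112/5)
L(V) = 112/5 + 19*V (L(V) = V*19 - 1*(-112/5) = 19*V + 112/5 = 112/5 + 19*V)
(L(368) + √(-142160 + 101545))/(-84964 - 289466) = ((112/5 + 19*368) + √(-142160 + 101545))/(-84964 - 289466) = ((112/5 + 6992) + √(-40615))/(-374430) = (35072/5 + I*√40615)*(-1/374430) = -17536/936075 - I*√40615/374430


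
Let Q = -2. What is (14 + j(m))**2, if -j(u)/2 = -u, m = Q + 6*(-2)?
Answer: 196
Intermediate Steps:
m = -14 (m = -2 + 6*(-2) = -2 - 12 = -14)
j(u) = 2*u (j(u) = -(-2)*u = 2*u)
(14 + j(m))**2 = (14 + 2*(-14))**2 = (14 - 28)**2 = (-14)**2 = 196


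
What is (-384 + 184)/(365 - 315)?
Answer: -4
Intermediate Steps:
(-384 + 184)/(365 - 315) = -200/50 = -200*1/50 = -4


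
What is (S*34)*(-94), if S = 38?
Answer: -121448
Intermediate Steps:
(S*34)*(-94) = (38*34)*(-94) = 1292*(-94) = -121448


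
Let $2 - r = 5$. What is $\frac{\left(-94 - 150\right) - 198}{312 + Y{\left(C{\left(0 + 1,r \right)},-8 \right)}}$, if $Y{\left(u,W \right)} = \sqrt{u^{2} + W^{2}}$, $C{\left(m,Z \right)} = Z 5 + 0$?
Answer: $- \frac{442}{329} \approx -1.3435$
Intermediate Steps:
$r = -3$ ($r = 2 - 5 = -3$)
$C{\left(m,Z \right)} = 5 Z$ ($C{\left(m,Z \right)} = 5 Z + 0 = 5 Z$)
$Y{\left(u,W \right)} = \sqrt{W^{2} + u^{2}}$
$\frac{\left(-94 - 150\right) - 198}{312 + Y{\left(C{\left(0 + 1,r \right)},-8 \right)}} = \frac{\left(-94 - 150\right) - 198}{312 + \sqrt{\left(-8\right)^{2} + \left(5 \left(-3\right)\right)^{2}}} = \frac{\left(-94 - 150\right) - 198}{312 + \sqrt{64 + \left(-15\right)^{2}}} = \frac{-244 - 198}{312 + \sqrt{64 + 225}} = - \frac{442}{312 + \sqrt{289}} = - \frac{442}{312 + 17} = - \frac{442}{329}$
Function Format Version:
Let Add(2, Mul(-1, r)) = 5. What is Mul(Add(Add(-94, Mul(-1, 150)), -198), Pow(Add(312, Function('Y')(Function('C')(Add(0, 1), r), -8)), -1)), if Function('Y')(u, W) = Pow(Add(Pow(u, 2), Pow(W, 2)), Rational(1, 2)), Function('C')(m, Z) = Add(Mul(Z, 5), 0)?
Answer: Rational(-442, 329) ≈ -1.3435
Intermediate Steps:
r = -3 (r = Add(2, Mul(-1, 5)) = Add(2, -5) = -3)
Function('C')(m, Z) = Mul(5, Z) (Function('C')(m, Z) = Add(Mul(5, Z), 0) = Mul(5, Z))
Function('Y')(u, W) = Pow(Add(Pow(W, 2), Pow(u, 2)), Rational(1, 2))
Mul(Add(Add(-94, Mul(-1, 150)), -198), Pow(Add(312, Function('Y')(Function('C')(Add(0, 1), r), -8)), -1)) = Mul(Add(Add(-94, Mul(-1, 150)), -198), Pow(Add(312, Pow(Add(Pow(-8, 2), Pow(Mul(5, -3), 2)), Rational(1, 2))), -1)) = Mul(Add(Add(-94, -150), -198), Pow(Add(312, Pow(Add(64, Pow(-15, 2)), Rational(1, 2))), -1)) = Mul(Add(-244, -198), Pow(Add(312, Pow(Add(64, 225), Rational(1, 2))), -1)) = Mul(-442, Pow(Add(312, Pow(289, Rational(1, 2))), -1)) = Mul(-442, Pow(Add(312, 17), -1)) = Mul(-442, Pow(329, -1)) = Mul(-442, Rational(1, 329)) = Rational(-442, 329)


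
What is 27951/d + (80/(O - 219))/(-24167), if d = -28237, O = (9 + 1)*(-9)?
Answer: -18974973863/19169336901 ≈ -0.98986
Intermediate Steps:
O = -90 (O = 10*(-9) = -90)
27951/d + (80/(O - 219))/(-24167) = 27951/(-28237) + (80/(-90 - 219))/(-24167) = 27951*(-1/28237) + (80/(-309))*(-1/24167) = -2541/2567 - 1/309*80*(-1/24167) = -2541/2567 - 80/309*(-1/24167) = -2541/2567 + 80/7467603 = -18974973863/19169336901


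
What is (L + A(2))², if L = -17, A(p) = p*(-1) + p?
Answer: 289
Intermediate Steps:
A(p) = 0 (A(p) = -p + p = 0)
(L + A(2))² = (-17 + 0)² = (-17)² = 289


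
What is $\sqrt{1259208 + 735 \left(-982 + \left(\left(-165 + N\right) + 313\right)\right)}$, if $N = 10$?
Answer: $16 \sqrt{2553} \approx 808.44$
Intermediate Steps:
$\sqrt{1259208 + 735 \left(-982 + \left(\left(-165 + N\right) + 313\right)\right)} = \sqrt{1259208 + 735 \left(-982 + \left(\left(-165 + 10\right) + 313\right)\right)} = \sqrt{1259208 + 735 \left(-982 + \left(-155 + 313\right)\right)} = \sqrt{1259208 + 735 \left(-982 + 158\right)} = \sqrt{1259208 + 735 \left(-824\right)} = \sqrt{1259208 - 605640} = \sqrt{653568} = 16 \sqrt{2553}$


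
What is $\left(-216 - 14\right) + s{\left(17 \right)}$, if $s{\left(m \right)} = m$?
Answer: $-213$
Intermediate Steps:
$\left(-216 - 14\right) + s{\left(17 \right)} = \left(-216 - 14\right) + 17 = -230 + 17 = -213$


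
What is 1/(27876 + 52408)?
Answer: 1/80284 ≈ 1.2456e-5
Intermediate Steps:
1/(27876 + 52408) = 1/80284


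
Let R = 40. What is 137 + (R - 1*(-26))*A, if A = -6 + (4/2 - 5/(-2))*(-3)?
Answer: -1150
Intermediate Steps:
A = -39/2 (A = -6 + (4*(½) - 5*(-½))*(-3) = -6 + (2 + 5/2)*(-3) = -6 + (9/2)*(-3) = -6 - 27/2 = -39/2 ≈ -19.500)
137 + (R - 1*(-26))*A = 137 + (40 - 1*(-26))*(-39/2) = 137 + (40 + 26)*(-39/2) = 137 + 66*(-39/2) = 137 - 1287 = -1150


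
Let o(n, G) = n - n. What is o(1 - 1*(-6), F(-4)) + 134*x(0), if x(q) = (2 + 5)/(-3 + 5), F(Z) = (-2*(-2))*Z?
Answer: 469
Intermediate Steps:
F(Z) = 4*Z
o(n, G) = 0
x(q) = 7/2
o(1 - 1*(-6), F(-4)) + 134*x(0) = 0 + 134*(7/2) = 0 + 469 = 469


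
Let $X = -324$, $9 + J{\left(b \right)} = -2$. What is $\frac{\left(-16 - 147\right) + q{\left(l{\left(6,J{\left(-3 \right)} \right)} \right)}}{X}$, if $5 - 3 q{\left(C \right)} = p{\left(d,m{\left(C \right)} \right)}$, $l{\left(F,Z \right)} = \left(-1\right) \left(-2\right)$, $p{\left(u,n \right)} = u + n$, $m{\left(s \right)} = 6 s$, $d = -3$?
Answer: $\frac{493}{972} \approx 0.5072$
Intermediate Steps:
$J{\left(b \right)} = -11$ ($J{\left(b \right)} = -9 - 2 = -11$)
$p{\left(u,n \right)} = n + u$
$l{\left(F,Z \right)} = 2$
$q{\left(C \right)} = \frac{8}{3} - 2 C$ ($q{\left(C \right)} = \frac{5}{3} - \frac{6 C - 3}{3} = \frac{5}{3} - \frac{-3 + 6 C}{3} = \frac{5}{3} - \left(-1 + 2 C\right) = \frac{8}{3} - 2 C$)
$\frac{\left(-16 - 147\right) + q{\left(l{\left(6,J{\left(-3 \right)} \right)} \right)}}{X} = \frac{\left(-16 - 147\right) + \left(\frac{8}{3} - 4\right)}{-324} = \left(-163 + \left(\frac{8}{3} - 4\right)\right) \left(- \frac{1}{324}\right) = \left(-163 - \frac{4}{3}\right) \left(- \frac{1}{324}\right) = \left(- \frac{493}{3}\right) \left(- \frac{1}{324}\right) = \frac{493}{972}$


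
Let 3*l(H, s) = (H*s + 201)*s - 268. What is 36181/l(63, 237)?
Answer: 108543/3586016 ≈ 0.030268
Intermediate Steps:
l(H, s) = -268/3 + s*(201 + H*s)/3 (l(H, s) = ((H*s + 201)*s - 268)/3 = ((201 + H*s)*s - 268)/3 = (s*(201 + H*s) - 268)/3 = (-268 + s*(201 + H*s))/3 = -268/3 + s*(201 + H*s)/3)
36181/l(63, 237) = 36181/(-268/3 + 67*237 + (1/3)*63*237**2) = 36181/(-268/3 + 15879 + (1/3)*63*56169) = 36181/(-268/3 + 15879 + 1179549) = 36181/(3586016/3) = 36181*(3/3586016) = 108543/3586016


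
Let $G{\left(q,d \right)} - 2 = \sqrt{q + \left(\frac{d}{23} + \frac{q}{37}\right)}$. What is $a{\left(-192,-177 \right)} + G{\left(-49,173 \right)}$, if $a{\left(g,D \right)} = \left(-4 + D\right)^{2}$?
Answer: $32763 + \frac{5 i \sqrt{1239907}}{851} \approx 32763.0 + 6.5424 i$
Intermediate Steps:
$G{\left(q,d \right)} = 2 + \sqrt{\frac{d}{23} + \frac{38 q}{37}}$ ($G{\left(q,d \right)} = 2 + \sqrt{q + \left(\frac{d}{23} + \frac{q}{37}\right)} = 2 + \sqrt{\frac{d}{23} + \frac{38 q}{37}}$)
$a{\left(-192,-177 \right)} + G{\left(-49,173 \right)} = \left(-4 - 177\right)^{2} + \left(2 + \frac{\sqrt{31487 \cdot 173 + 743774 \left(-49\right)}}{851}\right) = \left(-181\right)^{2} + \left(2 + \frac{\sqrt{5447251 - 36444926}}{851}\right) = 32761 + \left(2 + \frac{\sqrt{-30997675}}{851}\right) = 32761 + \left(2 + \frac{5 i \sqrt{1239907}}{851}\right) = 32763 + \frac{5 i \sqrt{1239907}}{851}$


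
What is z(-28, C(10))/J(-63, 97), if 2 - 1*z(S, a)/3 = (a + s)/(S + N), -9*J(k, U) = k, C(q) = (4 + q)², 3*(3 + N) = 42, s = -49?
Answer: 543/119 ≈ 4.5630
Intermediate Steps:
N = 11 (N = -3 + (⅓)*42 = -3 + 14 = 11)
J(k, U) = -k/9
z(S, a) = 6 - 3*(-49 + a)/(11 + S) (z(S, a) = 6 - 3*(a - 49)/(S + 11) = 6 - 3*(-49 + a)/(11 + S))
z(-28, C(10))/J(-63, 97) = (3*(71 - (4 + 10)² + 2*(-28))/(11 - 28))/((-⅑*(-63))) = (3*(71 - 1*14² - 56)/(-17))/7 = (3*(-1/17)*(71 - 1*196 - 56))*(⅐) = (3*(-1/17)*(71 - 196 - 56))*(⅐) = (3*(-1/17)*(-181))*(⅐) = (543/17)*(⅐) = 543/119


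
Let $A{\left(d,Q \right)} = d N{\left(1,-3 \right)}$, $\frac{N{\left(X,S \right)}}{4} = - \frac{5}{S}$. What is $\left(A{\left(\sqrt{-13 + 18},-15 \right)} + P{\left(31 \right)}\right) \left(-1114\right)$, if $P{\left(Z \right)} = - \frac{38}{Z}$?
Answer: $\frac{42332}{31} - \frac{22280 \sqrt{5}}{3} \approx -15241.0$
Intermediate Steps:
$N{\left(X,S \right)} = - \frac{20}{S}$ ($N{\left(X,S \right)} = 4 \left(- \frac{5}{S}\right) = - \frac{20}{S}$)
$A{\left(d,Q \right)} = \frac{20 d}{3}$ ($A{\left(d,Q \right)} = d \left(- \frac{20}{-3}\right) = d \left(\left(-20\right) \left(- \frac{1}{3}\right)\right) = d \frac{20}{3} = \frac{20 d}{3}$)
$\left(A{\left(\sqrt{-13 + 18},-15 \right)} + P{\left(31 \right)}\right) \left(-1114\right) = \left(\frac{20 \sqrt{-13 + 18}}{3} - \frac{38}{31}\right) \left(-1114\right) = \left(\frac{20 \sqrt{5}}{3} - \frac{38}{31}\right) \left(-1114\right) = \left(- \frac{38}{31} + \frac{20 \sqrt{5}}{3}\right) \left(-1114\right) = \frac{42332}{31} - \frac{22280 \sqrt{5}}{3}$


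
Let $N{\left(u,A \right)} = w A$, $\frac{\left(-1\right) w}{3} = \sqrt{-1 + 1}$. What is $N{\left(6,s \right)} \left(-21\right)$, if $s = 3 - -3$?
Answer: $0$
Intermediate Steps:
$w = 0$ ($w = - 3 \sqrt{-1 + 1} = - 3 \sqrt{0} = \left(-3\right) 0 = 0$)
$s = 6$ ($s = 3 + 3 = 6$)
$N{\left(u,A \right)} = 0$ ($N{\left(u,A \right)} = 0 A = 0$)
$N{\left(6,s \right)} \left(-21\right) = 0 \left(-21\right) = 0$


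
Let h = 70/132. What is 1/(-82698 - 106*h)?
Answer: -33/2730889 ≈ -1.2084e-5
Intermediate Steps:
h = 35/66 (h = 70*(1/132) = 35/66 ≈ 0.53030)
1/(-82698 - 106*h) = 1/(-82698 - 106*35/66) = 1/(-82698 - 1855/33) = 1/(-2730889/33) = -33/2730889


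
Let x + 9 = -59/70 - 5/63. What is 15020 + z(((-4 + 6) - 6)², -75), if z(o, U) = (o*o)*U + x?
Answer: -377093/90 ≈ -4189.9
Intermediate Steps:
x = -893/90 (x = -9 + (-59/70 - 5/63) = -9 - 83/90 = -893/90 ≈ -9.9222)
z(o, U) = -893/90 + U*o² (z(o, U) = (o*o)*U - 893/90 = o²*U - 893/90 = U*o² - 893/90 = -893/90 + U*o²)
15020 + z(((-4 + 6) - 6)², -75) = 15020 + (-893/90 - 75*((-4 + 6) - 6)⁴) = 15020 + (-893/90 - 75*(2 - 6)⁴) = 15020 + (-893/90 - 75*((-4)²)²) = 15020 + (-893/90 - 75*16²) = 15020 + (-893/90 - 75*256) = 15020 + (-893/90 - 19200) = 15020 - 1728893/90 = -377093/90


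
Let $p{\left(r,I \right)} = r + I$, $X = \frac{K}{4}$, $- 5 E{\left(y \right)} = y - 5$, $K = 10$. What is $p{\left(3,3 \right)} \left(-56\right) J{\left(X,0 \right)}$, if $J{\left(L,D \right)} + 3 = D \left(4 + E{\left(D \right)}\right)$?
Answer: $1008$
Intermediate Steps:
$E{\left(y \right)} = 1 - \frac{y}{5}$ ($E{\left(y \right)} = - \frac{y - 5}{5} = - \frac{-5 + y}{5} = 1 - \frac{y}{5}$)
$X = \frac{5}{2}$ ($X = \frac{10}{4} = 10 \cdot \frac{1}{4} = \frac{5}{2} \approx 2.5$)
$p{\left(r,I \right)} = I + r$
$J{\left(L,D \right)} = -3 + D \left(5 - \frac{D}{5}\right)$ ($J{\left(L,D \right)} = -3 + D \left(4 - \left(-1 + \frac{D}{5}\right)\right) = -3 + D \left(5 - \frac{D}{5}\right)$)
$p{\left(3,3 \right)} \left(-56\right) J{\left(X,0 \right)} = \left(3 + 3\right) \left(-56\right) \left(-3 + 5 \cdot 0 - \frac{0^{2}}{5}\right) = 6 \left(-56\right) \left(-3 + 0 - 0\right) = - 336 \left(-3 + 0 + 0\right) = \left(-336\right) \left(-3\right) = 1008$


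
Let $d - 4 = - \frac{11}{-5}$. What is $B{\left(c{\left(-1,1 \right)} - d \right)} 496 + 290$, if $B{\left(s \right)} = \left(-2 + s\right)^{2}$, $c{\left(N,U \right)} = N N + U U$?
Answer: $\frac{483906}{25} \approx 19356.0$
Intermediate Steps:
$d = \frac{31}{5}$ ($d = 4 - \frac{11}{-5} = 4 - - \frac{11}{5} = 4 + \frac{11}{5} = \frac{31}{5} \approx 6.2$)
$c{\left(N,U \right)} = N^{2} + U^{2}$
$B{\left(c{\left(-1,1 \right)} - d \right)} 496 + 290 = \left(-2 + \left(\left(\left(-1\right)^{2} + 1^{2}\right) - \frac{31}{5}\right)\right)^{2} \cdot 496 + 290 = \left(-2 + \left(\left(1 + 1\right) - \frac{31}{5}\right)\right)^{2} \cdot 496 + 290 = \left(-2 + \left(2 - \frac{31}{5}\right)\right)^{2} \cdot 496 + 290 = \left(-2 - \frac{21}{5}\right)^{2} \cdot 496 + 290 = \left(- \frac{31}{5}\right)^{2} \cdot 496 + 290 = \frac{961}{25} \cdot 496 + 290 = \frac{476656}{25} + 290 = \frac{483906}{25}$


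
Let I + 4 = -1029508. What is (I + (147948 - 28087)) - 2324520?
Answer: -3234171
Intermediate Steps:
I = -1029512 (I = -4 - 1029508 = -1029512)
(I + (147948 - 28087)) - 2324520 = (-1029512 + (147948 - 28087)) - 2324520 = (-1029512 + 119861) - 2324520 = -909651 - 2324520 = -3234171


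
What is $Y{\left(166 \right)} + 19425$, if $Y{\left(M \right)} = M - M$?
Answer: $19425$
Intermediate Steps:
$Y{\left(M \right)} = 0$
$Y{\left(166 \right)} + 19425 = 0 + 19425 = 19425$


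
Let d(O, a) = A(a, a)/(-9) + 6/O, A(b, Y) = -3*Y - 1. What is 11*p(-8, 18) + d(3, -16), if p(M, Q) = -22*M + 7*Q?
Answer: 29869/9 ≈ 3318.8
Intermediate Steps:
A(b, Y) = -1 - 3*Y
d(O, a) = ⅑ + 6/O + a/3 (d(O, a) = (-1 - 3*a)/(-9) + 6/O = (-1 - 3*a)*(-⅑) + 6/O = (⅑ + a/3) + 6/O = ⅑ + 6/O + a/3)
11*p(-8, 18) + d(3, -16) = 11*(-22*(-8) + 7*18) + (⅑ + 6/3 + (⅓)*(-16)) = 11*(176 + 126) + (⅑ + 6*(⅓) - 16/3) = 11*302 + (⅑ + 2 - 16/3) = 3322 - 29/9 = 29869/9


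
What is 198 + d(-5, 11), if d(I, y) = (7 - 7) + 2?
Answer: 200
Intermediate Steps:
d(I, y) = 2 (d(I, y) = 0 + 2 = 2)
198 + d(-5, 11) = 198 + 2 = 200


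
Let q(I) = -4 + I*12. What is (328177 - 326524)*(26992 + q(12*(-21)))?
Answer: 39612492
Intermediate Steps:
q(I) = -4 + 12*I
(328177 - 326524)*(26992 + q(12*(-21))) = (328177 - 326524)*(26992 + (-4 + 12*(12*(-21)))) = 1653*(26992 + (-4 + 12*(-252))) = 1653*(26992 + (-4 - 3024)) = 1653*(26992 - 3028) = 1653*23964 = 39612492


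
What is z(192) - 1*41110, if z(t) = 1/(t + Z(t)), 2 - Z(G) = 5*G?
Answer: -31490261/766 ≈ -41110.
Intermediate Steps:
Z(G) = 2 - 5*G
z(t) = 1/(2 - 4*t) (z(t) = 1/(t + (2 - 5*t)) = 1/(2 - 4*t))
z(192) - 1*41110 = -1/(-2 + 4*192) - 1*41110 = -1/(-2 + 768) - 41110 = -1/766 - 41110 = -31490261/766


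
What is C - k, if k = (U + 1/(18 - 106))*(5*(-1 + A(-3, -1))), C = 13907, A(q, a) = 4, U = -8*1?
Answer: 1234391/88 ≈ 14027.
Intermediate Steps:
U = -8
k = -10575/88 (k = (-8 + 1/(18 - 106))*(5*(-1 + 4)) = (-8 + 1/(-88))*(5*3) = (-8 - 1/88)*15 = -705/88*15 = -10575/88 ≈ -120.17)
C - k = 13907 - 1*(-10575/88) = 13907 + 10575/88 = 1234391/88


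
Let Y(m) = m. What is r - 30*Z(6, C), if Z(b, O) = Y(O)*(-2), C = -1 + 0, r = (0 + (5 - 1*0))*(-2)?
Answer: -70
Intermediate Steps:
r = -10 (r = (0 + (5 + 0))*(-2) = (0 + 5)*(-2) = 5*(-2) = -10)
C = -1
Z(b, O) = -2*O (Z(b, O) = O*(-2) = -2*O)
r - 30*Z(6, C) = -10 - (-60)*(-1) = -10 - 30*2 = -10 - 60 = -70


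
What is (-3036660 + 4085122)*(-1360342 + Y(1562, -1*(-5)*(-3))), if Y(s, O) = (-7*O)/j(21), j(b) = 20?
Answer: -2852522779157/2 ≈ -1.4263e+12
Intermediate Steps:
Y(s, O) = -7*O/20
(-3036660 + 4085122)*(-1360342 + Y(1562, -1*(-5)*(-3))) = (-3036660 + 4085122)*(-1360342 - 7*(-1*(-5))*(-3)/20) = 1048462*(-1360342 - 7*(-3)/4) = 1048462*(-1360342 - 7/20*(-15)) = 1048462*(-1360342 + 21/4) = 1048462*(-5441347/4) = -2852522779157/2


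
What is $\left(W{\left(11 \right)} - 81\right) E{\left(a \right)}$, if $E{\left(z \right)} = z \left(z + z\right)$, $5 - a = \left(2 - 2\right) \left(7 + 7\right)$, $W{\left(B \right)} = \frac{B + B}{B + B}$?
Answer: $-4000$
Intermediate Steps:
$W{\left(B \right)} = 1$ ($W{\left(B \right)} = \frac{2 B}{2 B} = 2 B \frac{1}{2 B} = 1$)
$a = 5$ ($a = 5 - \left(2 - 2\right) \left(7 + 7\right) = 5 - 0 \cdot 14 = 5 - 0 = 5 + 0 = 5$)
$E{\left(z \right)} = 2 z^{2}$ ($E{\left(z \right)} = z 2 z = 2 z^{2}$)
$\left(W{\left(11 \right)} - 81\right) E{\left(a \right)} = \left(1 - 81\right) 2 \cdot 5^{2} = - 80 \cdot 2 \cdot 25 = \left(-80\right) 50 = -4000$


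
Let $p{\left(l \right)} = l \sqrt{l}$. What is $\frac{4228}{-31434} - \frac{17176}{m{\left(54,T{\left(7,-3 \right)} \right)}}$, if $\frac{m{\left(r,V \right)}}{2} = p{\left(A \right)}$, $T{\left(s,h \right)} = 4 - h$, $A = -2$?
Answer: $- \frac{2114}{15717} - 2147 i \sqrt{2} \approx -0.1345 - 3036.3 i$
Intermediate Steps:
$p{\left(l \right)} = l^{\frac{3}{2}}$
$m{\left(r,V \right)} = - 4 i \sqrt{2}$ ($m{\left(r,V \right)} = 2 \left(-2\right)^{\frac{3}{2}} = 2 \left(- 2 i \sqrt{2}\right) = - 4 i \sqrt{2}$)
$\frac{4228}{-31434} - \frac{17176}{m{\left(54,T{\left(7,-3 \right)} \right)}} = \frac{4228}{-31434} - \frac{17176}{\left(-4\right) i \sqrt{2}} = 4228 \left(- \frac{1}{31434}\right) - 17176 \frac{i \sqrt{2}}{8} = - \frac{2114}{15717} - 2147 i \sqrt{2}$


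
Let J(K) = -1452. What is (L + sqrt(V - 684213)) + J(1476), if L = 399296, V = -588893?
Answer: 397844 + I*sqrt(1273106) ≈ 3.9784e+5 + 1128.3*I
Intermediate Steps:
(L + sqrt(V - 684213)) + J(1476) = (399296 + sqrt(-588893 - 684213)) - 1452 = (399296 + sqrt(-1273106)) - 1452 = (399296 + I*sqrt(1273106)) - 1452 = 397844 + I*sqrt(1273106)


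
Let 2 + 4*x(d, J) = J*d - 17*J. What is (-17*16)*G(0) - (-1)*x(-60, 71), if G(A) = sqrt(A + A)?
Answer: -5469/4 ≈ -1367.3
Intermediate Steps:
x(d, J) = -1/2 - 17*J/4 + J*d/4 (x(d, J) = -1/2 + (J*d - 17*J)/4 = -1/2 + (-17*J + J*d)/4 = -1/2 + (-17*J/4 + J*d/4) = -1/2 - 17*J/4 + J*d/4)
G(A) = sqrt(2)*sqrt(A) (G(A) = sqrt(2*A) = sqrt(2)*sqrt(A))
(-17*16)*G(0) - (-1)*x(-60, 71) = (-17*16)*(sqrt(2)*sqrt(0)) - (-1)*(-1/2 - 17/4*71 + (1/4)*71*(-60)) = -272*sqrt(2)*0 - (-1)*(-1/2 - 1207/4 - 1065) = -272*0 - (-1)*(-5469)/4 = 0 - 1*5469/4 = 0 - 5469/4 = -5469/4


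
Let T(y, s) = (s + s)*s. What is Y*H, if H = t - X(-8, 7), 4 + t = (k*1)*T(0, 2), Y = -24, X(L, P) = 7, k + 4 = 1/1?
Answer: 840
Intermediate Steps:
k = -3 (k = -4 + 1/1 = -4 + 1 = -3)
T(y, s) = 2*s² (T(y, s) = (2*s)*s = 2*s²)
t = -28 (t = -4 + (-3*1)*(2*2²) = -4 - 6*4 = -4 - 3*8 = -4 - 24 = -28)
H = -35 (H = -28 - 1*7 = -28 - 7 = -35)
Y*H = -24*(-35) = 840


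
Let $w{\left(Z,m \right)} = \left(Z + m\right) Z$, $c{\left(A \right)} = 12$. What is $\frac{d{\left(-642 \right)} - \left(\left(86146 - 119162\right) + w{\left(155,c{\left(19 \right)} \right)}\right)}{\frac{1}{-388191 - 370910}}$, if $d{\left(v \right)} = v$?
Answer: $-4925806389$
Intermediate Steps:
$w{\left(Z,m \right)} = Z \left(Z + m\right)$
$\frac{d{\left(-642 \right)} - \left(\left(86146 - 119162\right) + w{\left(155,c{\left(19 \right)} \right)}\right)}{\frac{1}{-388191 - 370910}} = \frac{-642 - \left(\left(86146 - 119162\right) + 155 \left(155 + 12\right)\right)}{\frac{1}{-388191 - 370910}} = \frac{-642 - \left(-33016 + 155 \cdot 167\right)}{\frac{1}{-759101}} = \frac{-642 - \left(-33016 + 25885\right)}{- \frac{1}{759101}} = \left(-642 - -7131\right) \left(-759101\right) = \left(-642 + 7131\right) \left(-759101\right) = 6489 \left(-759101\right) = -4925806389$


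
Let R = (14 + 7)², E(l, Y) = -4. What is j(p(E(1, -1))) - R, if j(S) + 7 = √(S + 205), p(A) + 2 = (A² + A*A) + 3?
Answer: -448 + √238 ≈ -432.57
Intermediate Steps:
p(A) = 1 + 2*A² (p(A) = -2 + ((A² + A*A) + 3) = -2 + ((A² + A²) + 3) = -2 + (2*A² + 3) = -2 + (3 + 2*A²) = 1 + 2*A²)
j(S) = -7 + √(205 + S) (j(S) = -7 + √(S + 205) = -7 + √(205 + S))
R = 441 (R = 21² = 441)
j(p(E(1, -1))) - R = (-7 + √(205 + (1 + 2*(-4)²))) - 1*441 = (-7 + √(205 + (1 + 2*16))) - 441 = (-7 + √(205 + (1 + 32))) - 441 = (-7 + √(205 + 33)) - 441 = (-7 + √238) - 441 = -448 + √238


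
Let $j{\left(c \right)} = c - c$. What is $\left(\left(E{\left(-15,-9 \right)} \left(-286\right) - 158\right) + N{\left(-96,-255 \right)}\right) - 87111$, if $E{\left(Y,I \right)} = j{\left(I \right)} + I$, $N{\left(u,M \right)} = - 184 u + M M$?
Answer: $-2006$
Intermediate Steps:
$j{\left(c \right)} = 0$
$N{\left(u,M \right)} = M^{2} - 184 u$ ($N{\left(u,M \right)} = - 184 u + M^{2} = M^{2} - 184 u$)
$E{\left(Y,I \right)} = I$ ($E{\left(Y,I \right)} = 0 + I = I$)
$\left(\left(E{\left(-15,-9 \right)} \left(-286\right) - 158\right) + N{\left(-96,-255 \right)}\right) - 87111 = \left(\left(\left(-9\right) \left(-286\right) - 158\right) + \left(\left(-255\right)^{2} - -17664\right)\right) - 87111 = \left(\left(2574 - 158\right) + \left(65025 + 17664\right)\right) - 87111 = \left(2416 + 82689\right) - 87111 = 85105 - 87111 = -2006$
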